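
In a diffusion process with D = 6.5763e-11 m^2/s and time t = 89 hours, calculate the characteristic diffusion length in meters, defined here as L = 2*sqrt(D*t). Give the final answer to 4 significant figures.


t = 89 hr = 320400 s
Diffusion length = 2*sqrt(D*t)
= 2*sqrt(6.5763e-11 * 320400)
= 9.181e-03 m


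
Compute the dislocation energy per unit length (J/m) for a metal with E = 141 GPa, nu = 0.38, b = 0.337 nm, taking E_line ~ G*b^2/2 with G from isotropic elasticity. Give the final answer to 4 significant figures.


Step 1: G = E / (2*(1+nu))
G = 141 / (2*(1+0.38)) = 51.087 GPa = 5.1087e+10 Pa
Step 2: E_line = G*b^2/2
b = 0.337 nm = 3.37e-10 m
E_line = 0.5 * 5.1087e+10 * (3.37e-10)^2 = 2.901e-09 J/m


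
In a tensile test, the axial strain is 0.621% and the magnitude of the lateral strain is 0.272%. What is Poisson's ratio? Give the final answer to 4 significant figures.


nu = -epsilon_lat / epsilon_axial
Lateral strain is contraction (negative), so using magnitudes:
nu = 0.272 / 0.621
nu = 0.438


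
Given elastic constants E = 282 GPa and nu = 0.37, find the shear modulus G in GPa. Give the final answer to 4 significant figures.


G = E / (2*(1+nu))
G = 282 / (2*(1+0.37))
G = 102.9 GPa


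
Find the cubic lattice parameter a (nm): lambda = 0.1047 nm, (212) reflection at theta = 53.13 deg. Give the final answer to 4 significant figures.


d = lambda / (2*sin(theta))
d = 0.1047 / (2*sin(53.13 deg))
d = 0.0654376 nm
a = d * sqrt(h^2+k^2+l^2) = 0.0654376 * sqrt(9)
a = 0.1963 nm


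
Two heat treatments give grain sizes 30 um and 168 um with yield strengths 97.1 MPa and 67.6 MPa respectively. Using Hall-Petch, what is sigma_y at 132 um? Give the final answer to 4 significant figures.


sigma_y = sigma0 + k / sqrt(d)
1/sqrt(d1) = 1/sqrt(3e-05) = 182.574;  1/sqrt(d2) = 77.1517
k = (sigma1 - sigma2) / (1/sqrt(d1) - 1/sqrt(d2)) = (97.1 - 67.6) / (182.574 - 77.1517) = 0.279826 MPa*m^0.5
sigma0 = sigma1 - k/sqrt(d1) = 97.1 - 0.279826*182.574 = 46.0109 MPa
sigma_y(d3) = 46.0109 + 0.279826 / sqrt(1.32e-04) = 70.37 MPa


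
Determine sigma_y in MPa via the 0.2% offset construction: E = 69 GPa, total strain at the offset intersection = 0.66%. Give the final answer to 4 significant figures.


Offset strain = 0.002
Elastic strain at yield = total_strain - offset = 6.6e-03 - 0.002 = 4.6e-03
sigma_y = E * elastic_strain = 69000 * 4.6e-03
sigma_y = 317.4 MPa


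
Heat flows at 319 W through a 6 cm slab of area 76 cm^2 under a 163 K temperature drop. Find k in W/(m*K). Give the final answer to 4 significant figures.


k = Q*L / (A*dT)
L = 0.06 m, A = 7.6e-03 m^2
k = 319 * 0.06 / (7.6e-03 * 163)
k = 15.45 W/(m*K)


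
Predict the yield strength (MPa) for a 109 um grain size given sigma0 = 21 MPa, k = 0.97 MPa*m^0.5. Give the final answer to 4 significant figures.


sigma_y = sigma0 + k / sqrt(d)
d = 109 um = 1.09e-04 m
sigma_y = 21 + 0.97 / sqrt(1.09e-04)
sigma_y = 113.9 MPa


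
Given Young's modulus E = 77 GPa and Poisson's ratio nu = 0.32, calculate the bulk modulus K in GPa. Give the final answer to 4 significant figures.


K = E / (3*(1-2*nu))
K = 77 / (3*(1-2*0.32))
K = 71.3 GPa


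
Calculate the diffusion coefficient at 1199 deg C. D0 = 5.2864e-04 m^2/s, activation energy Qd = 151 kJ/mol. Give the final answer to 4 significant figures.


D = D0 * exp(-Qd / (R*T))
T = 1472.15 K
D = 5.2864e-04 * exp(-151e3 / (8.314 * 1472.15))
D = 2.318e-09 m^2/s


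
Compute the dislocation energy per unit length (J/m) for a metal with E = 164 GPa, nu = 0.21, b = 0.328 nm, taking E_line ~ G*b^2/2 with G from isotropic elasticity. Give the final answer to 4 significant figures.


Step 1: G = E / (2*(1+nu))
G = 164 / (2*(1+0.21)) = 67.7686 GPa = 6.77686e+10 Pa
Step 2: E_line = G*b^2/2
b = 0.328 nm = 3.28e-10 m
E_line = 0.5 * 6.77686e+10 * (3.28e-10)^2 = 3.645e-09 J/m


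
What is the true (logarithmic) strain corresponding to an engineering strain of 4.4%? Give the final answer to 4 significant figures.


epsilon_true = ln(1 + epsilon_eng)
epsilon_true = ln(1 + 0.044)
epsilon_true = 0.04306


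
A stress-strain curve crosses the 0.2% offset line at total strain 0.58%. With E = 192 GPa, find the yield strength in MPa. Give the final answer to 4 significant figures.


Offset strain = 0.002
Elastic strain at yield = total_strain - offset = 5.8e-03 - 0.002 = 3.8e-03
sigma_y = E * elastic_strain = 192000 * 3.8e-03
sigma_y = 729.6 MPa


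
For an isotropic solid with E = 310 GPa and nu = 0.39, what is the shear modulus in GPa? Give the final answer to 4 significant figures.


G = E / (2*(1+nu))
G = 310 / (2*(1+0.39))
G = 111.5 GPa


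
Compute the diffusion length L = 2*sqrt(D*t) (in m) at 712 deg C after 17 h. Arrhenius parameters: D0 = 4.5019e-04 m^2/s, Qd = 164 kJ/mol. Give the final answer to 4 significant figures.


Step 1: D = D0 * exp(-Qd/(R*T))
T = 985.15 K
D = 4.5019e-04 * exp(-164e3 / (8.314 * 985.15)) = 9.06715e-13 m^2/s
Step 2: L = 2*sqrt(D*t)
t = 17 h = 61200 s
L = 2*sqrt(9.06715e-13 * 61200) = 4.711e-04 m


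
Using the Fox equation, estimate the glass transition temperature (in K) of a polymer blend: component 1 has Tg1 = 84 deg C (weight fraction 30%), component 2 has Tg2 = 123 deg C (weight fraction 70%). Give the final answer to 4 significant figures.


1/Tg = w1/Tg1 + w2/Tg2 (in Kelvin)
Tg1 = 357.15 K, Tg2 = 396.15 K
1/Tg = 0.3/357.15 + 0.7/396.15
Tg = 383.6 K


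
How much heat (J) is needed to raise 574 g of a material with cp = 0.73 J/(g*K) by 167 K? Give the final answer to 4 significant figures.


Q = m * cp * dT
Q = 574 * 0.73 * 167
Q = 69980 J


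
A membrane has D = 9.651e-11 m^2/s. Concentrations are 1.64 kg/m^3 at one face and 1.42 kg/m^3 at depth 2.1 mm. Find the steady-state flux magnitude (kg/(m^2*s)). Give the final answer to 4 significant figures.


J = -D * (dC/dx) = D * (C1 - C2) / dx
J = 9.651e-11 * (1.64 - 1.42) / 2.1e-03
J = 1.011e-08 kg/(m^2*s)


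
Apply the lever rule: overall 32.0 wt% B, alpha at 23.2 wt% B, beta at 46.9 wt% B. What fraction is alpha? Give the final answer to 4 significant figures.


f_alpha = (C_beta - C0) / (C_beta - C_alpha)
f_alpha = (46.9 - 32.0) / (46.9 - 23.2)
f_alpha = 0.6287


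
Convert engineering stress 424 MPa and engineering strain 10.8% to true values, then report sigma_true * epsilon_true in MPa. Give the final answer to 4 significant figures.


sigma_true = sigma_eng * (1 + epsilon_eng)
sigma_true = 424 * (1 + 0.108) = 469.792 MPa
epsilon_true = ln(1 + epsilon_eng)
epsilon_true = ln(1 + 0.108) = 0.102557
sigma_true * epsilon_true = 469.792 * 0.102557 = 48.18 MPa


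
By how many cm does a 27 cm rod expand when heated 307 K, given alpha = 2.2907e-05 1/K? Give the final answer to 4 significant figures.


dL = L0 * alpha * dT
dL = 27 * 2.2907e-05 * 307
dL = 0.1899 cm


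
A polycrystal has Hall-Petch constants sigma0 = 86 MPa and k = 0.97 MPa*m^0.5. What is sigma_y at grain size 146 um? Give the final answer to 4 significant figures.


sigma_y = sigma0 + k / sqrt(d)
d = 146 um = 1.46e-04 m
sigma_y = 86 + 0.97 / sqrt(1.46e-04)
sigma_y = 166.3 MPa


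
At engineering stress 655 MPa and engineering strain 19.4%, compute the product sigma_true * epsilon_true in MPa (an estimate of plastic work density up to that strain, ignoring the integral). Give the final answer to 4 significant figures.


sigma_true = sigma_eng * (1 + epsilon_eng)
sigma_true = 655 * (1 + 0.194) = 782.07 MPa
epsilon_true = ln(1 + epsilon_eng)
epsilon_true = ln(1 + 0.194) = 0.177309
sigma_true * epsilon_true = 782.07 * 0.177309 = 138.7 MPa


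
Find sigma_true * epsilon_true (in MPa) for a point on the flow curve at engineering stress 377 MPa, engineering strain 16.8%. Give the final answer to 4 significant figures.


sigma_true = sigma_eng * (1 + epsilon_eng)
sigma_true = 377 * (1 + 0.168) = 440.336 MPa
epsilon_true = ln(1 + epsilon_eng)
epsilon_true = ln(1 + 0.168) = 0.155293
sigma_true * epsilon_true = 440.336 * 0.155293 = 68.38 MPa


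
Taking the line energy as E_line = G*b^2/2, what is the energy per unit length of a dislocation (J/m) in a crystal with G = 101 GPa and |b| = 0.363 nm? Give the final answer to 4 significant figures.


E = G*b^2/2
b = 0.363 nm = 3.63e-10 m
G = 101 GPa = 1.01e+11 Pa
E = 0.5 * 1.01e+11 * (3.63e-10)^2
E = 6.654e-09 J/m


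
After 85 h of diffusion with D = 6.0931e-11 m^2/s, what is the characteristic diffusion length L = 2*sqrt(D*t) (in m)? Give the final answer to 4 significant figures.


t = 85 hr = 306000 s
Diffusion length = 2*sqrt(D*t)
= 2*sqrt(6.0931e-11 * 306000)
= 8.636e-03 m


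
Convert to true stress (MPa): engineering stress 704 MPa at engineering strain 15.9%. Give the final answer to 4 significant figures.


sigma_true = sigma_eng * (1 + epsilon_eng)
sigma_true = 704 * (1 + 0.159)
sigma_true = 815.9 MPa


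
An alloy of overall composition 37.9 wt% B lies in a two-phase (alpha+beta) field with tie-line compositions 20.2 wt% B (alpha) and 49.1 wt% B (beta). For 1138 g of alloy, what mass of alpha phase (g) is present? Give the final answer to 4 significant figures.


f_alpha = (C_beta - C0) / (C_beta - C_alpha)
f_alpha = (49.1 - 37.9) / (49.1 - 20.2) = 0.387543
m_alpha = f_alpha * m_total = 0.387543 * 1138 = 441 g


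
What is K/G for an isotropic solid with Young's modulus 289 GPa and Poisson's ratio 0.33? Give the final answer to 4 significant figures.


G = E / (2*(1+nu))
G = 289 / (2*(1+0.33)) = 108.647 GPa
K = E / (3*(1-2*nu))
K = 289 / (3*(1-2*0.33)) = 283.333 GPa
K/G = 283.333 / 108.647 = 2.608


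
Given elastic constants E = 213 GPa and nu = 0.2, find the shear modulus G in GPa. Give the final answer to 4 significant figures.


G = E / (2*(1+nu))
G = 213 / (2*(1+0.2))
G = 88.75 GPa


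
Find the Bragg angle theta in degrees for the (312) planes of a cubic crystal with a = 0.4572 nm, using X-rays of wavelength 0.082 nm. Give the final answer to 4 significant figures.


d = a / sqrt(h^2+k^2+l^2)
d = 0.4572 / sqrt(14) = 0.122192 nm
lambda = 2*d*sin(theta)  =>  sin(theta) = lambda / (2*d)
sin(theta) = 0.082 / (2 * 0.122192) = 0.335538
theta = 19.61 deg


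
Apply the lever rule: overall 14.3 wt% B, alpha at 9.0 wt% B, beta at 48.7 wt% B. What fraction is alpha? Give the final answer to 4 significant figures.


f_alpha = (C_beta - C0) / (C_beta - C_alpha)
f_alpha = (48.7 - 14.3) / (48.7 - 9.0)
f_alpha = 0.8665


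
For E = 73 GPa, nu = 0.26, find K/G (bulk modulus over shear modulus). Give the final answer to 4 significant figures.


G = E / (2*(1+nu))
G = 73 / (2*(1+0.26)) = 28.9683 GPa
K = E / (3*(1-2*nu))
K = 73 / (3*(1-2*0.26)) = 50.6944 GPa
K/G = 50.6944 / 28.9683 = 1.75


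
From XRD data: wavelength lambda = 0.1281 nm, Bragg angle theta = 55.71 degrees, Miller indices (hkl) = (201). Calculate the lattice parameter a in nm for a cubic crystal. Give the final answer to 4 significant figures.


d = lambda / (2*sin(theta))
d = 0.1281 / (2*sin(55.71 deg))
d = 0.0775239 nm
a = d * sqrt(h^2+k^2+l^2) = 0.0775239 * sqrt(5)
a = 0.1733 nm


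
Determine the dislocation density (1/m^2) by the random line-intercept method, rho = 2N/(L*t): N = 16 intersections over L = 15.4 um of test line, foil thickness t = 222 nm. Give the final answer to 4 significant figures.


rho = 2N / (L * t)
L = 15.4 um = 1.54e-05 m, t = 222 nm = 2.22e-07 m
rho = 2 * 16 / (1.54e-05 * 2.22e-07)
rho = 9.36e+12 1/m^2


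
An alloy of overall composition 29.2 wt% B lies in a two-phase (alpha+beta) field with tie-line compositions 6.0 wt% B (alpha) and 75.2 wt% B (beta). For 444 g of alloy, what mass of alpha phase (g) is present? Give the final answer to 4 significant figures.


f_alpha = (C_beta - C0) / (C_beta - C_alpha)
f_alpha = (75.2 - 29.2) / (75.2 - 6.0) = 0.66474
m_alpha = f_alpha * m_total = 0.66474 * 444 = 295.1 g


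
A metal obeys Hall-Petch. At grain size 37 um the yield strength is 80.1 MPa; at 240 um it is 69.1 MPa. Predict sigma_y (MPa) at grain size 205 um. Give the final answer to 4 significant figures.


sigma_y = sigma0 + k / sqrt(d)
1/sqrt(d1) = 1/sqrt(3.7e-05) = 164.399;  1/sqrt(d2) = 64.5497
k = (sigma1 - sigma2) / (1/sqrt(d1) - 1/sqrt(d2)) = (80.1 - 69.1) / (164.399 - 64.5497) = 0.110166 MPa*m^0.5
sigma0 = sigma1 - k/sqrt(d1) = 80.1 - 0.110166*164.399 = 61.9888 MPa
sigma_y(d3) = 61.9888 + 0.110166 / sqrt(2.05e-04) = 69.68 MPa


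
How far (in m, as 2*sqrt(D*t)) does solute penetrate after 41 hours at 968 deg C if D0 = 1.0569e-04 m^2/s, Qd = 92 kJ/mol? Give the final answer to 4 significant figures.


Step 1: D = D0 * exp(-Qd/(R*T))
T = 1241.15 K
D = 1.0569e-04 * exp(-92e3 / (8.314 * 1241.15)) = 1.4191e-08 m^2/s
Step 2: L = 2*sqrt(D*t)
t = 41 h = 147600 s
L = 2*sqrt(1.4191e-08 * 147600) = 0.09153 m


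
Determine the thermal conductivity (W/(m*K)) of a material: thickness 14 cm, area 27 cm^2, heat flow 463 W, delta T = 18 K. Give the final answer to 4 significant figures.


k = Q*L / (A*dT)
L = 0.14 m, A = 2.7e-03 m^2
k = 463 * 0.14 / (2.7e-03 * 18)
k = 1334 W/(m*K)


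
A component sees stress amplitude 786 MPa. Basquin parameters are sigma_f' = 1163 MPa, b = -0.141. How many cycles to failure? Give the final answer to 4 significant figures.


sigma_a = sigma_f' * (2*Nf)^b
2*Nf = (sigma_a / sigma_f')^(1/b)
2*Nf = (786 / 1163)^(1/-0.141)
2*Nf = 16.0986
Nf = 8.049 cycles


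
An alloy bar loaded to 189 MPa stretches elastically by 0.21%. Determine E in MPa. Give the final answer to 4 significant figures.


E = sigma / epsilon
epsilon = 0.21% = 2.1e-03
E = 189 / 2.1e-03
E = 90000 MPa


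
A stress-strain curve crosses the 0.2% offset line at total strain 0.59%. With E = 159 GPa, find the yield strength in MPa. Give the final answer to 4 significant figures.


Offset strain = 0.002
Elastic strain at yield = total_strain - offset = 5.9e-03 - 0.002 = 3.9e-03
sigma_y = E * elastic_strain = 159000 * 3.9e-03
sigma_y = 620.1 MPa


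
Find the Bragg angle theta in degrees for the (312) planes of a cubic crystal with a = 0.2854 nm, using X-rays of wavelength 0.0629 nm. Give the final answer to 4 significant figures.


d = a / sqrt(h^2+k^2+l^2)
d = 0.2854 / sqrt(14) = 0.0762764 nm
lambda = 2*d*sin(theta)  =>  sin(theta) = lambda / (2*d)
sin(theta) = 0.0629 / (2 * 0.0762764) = 0.412316
theta = 24.35 deg


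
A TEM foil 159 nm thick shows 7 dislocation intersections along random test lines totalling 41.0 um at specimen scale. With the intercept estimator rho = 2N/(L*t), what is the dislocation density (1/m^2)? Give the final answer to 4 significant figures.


rho = 2N / (L * t)
L = 41.0 um = 4.1e-05 m, t = 159 nm = 1.59e-07 m
rho = 2 * 7 / (4.1e-05 * 1.59e-07)
rho = 2.148e+12 1/m^2


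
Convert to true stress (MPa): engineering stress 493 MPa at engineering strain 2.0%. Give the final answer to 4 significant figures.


sigma_true = sigma_eng * (1 + epsilon_eng)
sigma_true = 493 * (1 + 0.02)
sigma_true = 502.9 MPa


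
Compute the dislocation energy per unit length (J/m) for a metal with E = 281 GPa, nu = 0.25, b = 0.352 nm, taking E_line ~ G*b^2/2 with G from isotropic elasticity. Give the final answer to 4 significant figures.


Step 1: G = E / (2*(1+nu))
G = 281 / (2*(1+0.25)) = 112.4 GPa = 1.124e+11 Pa
Step 2: E_line = G*b^2/2
b = 0.352 nm = 3.52e-10 m
E_line = 0.5 * 1.124e+11 * (3.52e-10)^2 = 6.963e-09 J/m


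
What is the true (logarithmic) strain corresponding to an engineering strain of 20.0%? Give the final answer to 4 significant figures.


epsilon_true = ln(1 + epsilon_eng)
epsilon_true = ln(1 + 0.2)
epsilon_true = 0.1823


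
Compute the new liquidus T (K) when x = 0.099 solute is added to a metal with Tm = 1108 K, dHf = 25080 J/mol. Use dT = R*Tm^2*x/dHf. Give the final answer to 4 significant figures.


dT = R*Tm^2*x / dHf
dT = 8.314 * 1108^2 * 0.099 / 25080
dT = 40.29 K
T_new = 1108 - 40.29 = 1068 K


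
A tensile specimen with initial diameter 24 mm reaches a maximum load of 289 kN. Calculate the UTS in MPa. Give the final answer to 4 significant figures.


A0 = pi*(d/2)^2 = pi*(24/2)^2 = 452.389 mm^2
UTS = F_max / A0 = 289*1000 / 452.389
UTS = 638.8 MPa


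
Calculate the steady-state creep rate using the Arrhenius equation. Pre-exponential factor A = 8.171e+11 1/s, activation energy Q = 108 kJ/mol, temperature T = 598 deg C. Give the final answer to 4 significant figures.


rate = A * exp(-Q / (R*T))
T = 598 + 273.15 = 871.15 K
rate = 8.171e+11 * exp(-108e3 / (8.314 * 871.15))
rate = 273100 1/s


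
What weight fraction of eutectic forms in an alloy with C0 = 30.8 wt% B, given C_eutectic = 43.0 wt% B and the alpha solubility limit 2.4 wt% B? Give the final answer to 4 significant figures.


f_primary = (C_e - C0) / (C_e - C_alpha_max)
f_primary = (43.0 - 30.8) / (43.0 - 2.4)
f_primary = 0.300493
f_eutectic = 1 - 0.300493 = 0.6995


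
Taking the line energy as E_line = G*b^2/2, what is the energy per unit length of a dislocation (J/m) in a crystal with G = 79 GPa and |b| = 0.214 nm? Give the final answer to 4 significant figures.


E = G*b^2/2
b = 0.214 nm = 2.14e-10 m
G = 79 GPa = 7.9e+10 Pa
E = 0.5 * 7.9e+10 * (2.14e-10)^2
E = 1.809e-09 J/m


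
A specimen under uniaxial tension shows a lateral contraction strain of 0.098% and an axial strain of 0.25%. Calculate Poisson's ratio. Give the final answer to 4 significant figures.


nu = -epsilon_lat / epsilon_axial
Lateral strain is contraction (negative), so using magnitudes:
nu = 0.098 / 0.25
nu = 0.392


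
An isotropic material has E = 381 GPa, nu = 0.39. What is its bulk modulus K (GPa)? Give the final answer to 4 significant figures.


K = E / (3*(1-2*nu))
K = 381 / (3*(1-2*0.39))
K = 577.3 GPa


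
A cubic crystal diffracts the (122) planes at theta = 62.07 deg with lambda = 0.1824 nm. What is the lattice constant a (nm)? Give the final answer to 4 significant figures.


d = lambda / (2*sin(theta))
d = 0.1824 / (2*sin(62.07 deg))
d = 0.103223 nm
a = d * sqrt(h^2+k^2+l^2) = 0.103223 * sqrt(9)
a = 0.3097 nm


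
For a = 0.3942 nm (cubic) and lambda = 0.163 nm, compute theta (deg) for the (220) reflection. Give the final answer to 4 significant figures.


d = a / sqrt(h^2+k^2+l^2)
d = 0.3942 / sqrt(8) = 0.139371 nm
lambda = 2*d*sin(theta)  =>  sin(theta) = lambda / (2*d)
sin(theta) = 0.163 / (2 * 0.139371) = 0.584771
theta = 35.79 deg


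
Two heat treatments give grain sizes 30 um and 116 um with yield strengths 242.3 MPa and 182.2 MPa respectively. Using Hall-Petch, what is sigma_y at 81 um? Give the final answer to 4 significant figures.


sigma_y = sigma0 + k / sqrt(d)
1/sqrt(d1) = 1/sqrt(3e-05) = 182.574;  1/sqrt(d2) = 92.8477
k = (sigma1 - sigma2) / (1/sqrt(d1) - 1/sqrt(d2)) = (242.3 - 182.2) / (182.574 - 92.8477) = 0.669813 MPa*m^0.5
sigma0 = sigma1 - k/sqrt(d1) = 242.3 - 0.669813*182.574 = 120.009 MPa
sigma_y(d3) = 120.009 + 0.669813 / sqrt(8.1e-05) = 194.4 MPa


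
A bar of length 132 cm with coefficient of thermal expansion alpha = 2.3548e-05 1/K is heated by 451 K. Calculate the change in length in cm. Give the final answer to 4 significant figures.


dL = L0 * alpha * dT
dL = 132 * 2.3548e-05 * 451
dL = 1.402 cm


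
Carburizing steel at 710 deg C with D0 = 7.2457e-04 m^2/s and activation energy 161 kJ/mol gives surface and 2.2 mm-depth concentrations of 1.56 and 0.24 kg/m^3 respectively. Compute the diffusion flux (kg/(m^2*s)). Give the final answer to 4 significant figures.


Step 1: D = D0 * exp(-Qd/(R*T))
T = 710 + 273.15 = 983.15 K
D = 7.2457e-04 * exp(-161e3 / (8.314 * 983.15)) = 2.02237e-12 m^2/s
Step 2: J = D * (C1 - C2) / dx
J = 2.02237e-12 * (1.56 - 0.24) / 2.2e-03
J = 1.213e-09 kg/(m^2*s)


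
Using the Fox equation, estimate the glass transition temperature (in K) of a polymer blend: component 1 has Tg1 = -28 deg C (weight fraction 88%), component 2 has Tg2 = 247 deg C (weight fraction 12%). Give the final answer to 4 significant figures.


1/Tg = w1/Tg1 + w2/Tg2 (in Kelvin)
Tg1 = 245.15 K, Tg2 = 520.15 K
1/Tg = 0.88/245.15 + 0.12/520.15
Tg = 261.8 K


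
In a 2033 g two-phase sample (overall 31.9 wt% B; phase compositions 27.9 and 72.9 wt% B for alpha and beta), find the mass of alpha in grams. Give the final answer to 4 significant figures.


f_alpha = (C_beta - C0) / (C_beta - C_alpha)
f_alpha = (72.9 - 31.9) / (72.9 - 27.9) = 0.911111
m_alpha = f_alpha * m_total = 0.911111 * 2033 = 1852 g


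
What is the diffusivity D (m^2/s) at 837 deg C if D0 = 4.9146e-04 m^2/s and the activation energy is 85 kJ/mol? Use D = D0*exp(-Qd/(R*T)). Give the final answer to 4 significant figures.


D = D0 * exp(-Qd / (R*T))
T = 1110.15 K
D = 4.9146e-04 * exp(-85e3 / (8.314 * 1110.15))
D = 4.92e-08 m^2/s


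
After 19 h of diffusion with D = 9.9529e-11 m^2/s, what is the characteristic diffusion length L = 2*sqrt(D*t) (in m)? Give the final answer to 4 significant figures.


t = 19 hr = 68400 s
Diffusion length = 2*sqrt(D*t)
= 2*sqrt(9.9529e-11 * 68400)
= 5.218e-03 m


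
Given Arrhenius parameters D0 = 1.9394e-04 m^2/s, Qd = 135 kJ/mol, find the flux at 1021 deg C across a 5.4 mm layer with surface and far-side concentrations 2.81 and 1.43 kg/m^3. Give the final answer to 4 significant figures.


Step 1: D = D0 * exp(-Qd/(R*T))
T = 1021 + 273.15 = 1294.15 K
D = 1.9394e-04 * exp(-135e3 / (8.314 * 1294.15)) = 6.89579e-10 m^2/s
Step 2: J = D * (C1 - C2) / dx
J = 6.89579e-10 * (2.81 - 1.43) / 5.4e-03
J = 1.762e-07 kg/(m^2*s)


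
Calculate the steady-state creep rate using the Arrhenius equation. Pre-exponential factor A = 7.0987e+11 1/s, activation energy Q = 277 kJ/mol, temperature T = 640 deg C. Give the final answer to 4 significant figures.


rate = A * exp(-Q / (R*T))
T = 640 + 273.15 = 913.15 K
rate = 7.0987e+11 * exp(-277e3 / (8.314 * 913.15))
rate = 1.013e-04 1/s


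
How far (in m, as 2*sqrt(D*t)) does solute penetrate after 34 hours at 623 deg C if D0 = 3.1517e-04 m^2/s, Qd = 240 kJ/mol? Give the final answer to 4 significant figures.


Step 1: D = D0 * exp(-Qd/(R*T))
T = 896.15 K
D = 3.1517e-04 * exp(-240e3 / (8.314 * 896.15)) = 3.2282e-18 m^2/s
Step 2: L = 2*sqrt(D*t)
t = 34 h = 122400 s
L = 2*sqrt(3.2282e-18 * 122400) = 1.257e-06 m


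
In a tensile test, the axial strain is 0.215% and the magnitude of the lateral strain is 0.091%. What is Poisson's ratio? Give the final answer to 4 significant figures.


nu = -epsilon_lat / epsilon_axial
Lateral strain is contraction (negative), so using magnitudes:
nu = 0.091 / 0.215
nu = 0.4233


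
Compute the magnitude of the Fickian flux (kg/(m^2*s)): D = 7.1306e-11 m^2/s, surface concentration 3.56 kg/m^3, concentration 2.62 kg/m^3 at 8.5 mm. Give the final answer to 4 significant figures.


J = -D * (dC/dx) = D * (C1 - C2) / dx
J = 7.1306e-11 * (3.56 - 2.62) / 8.5e-03
J = 7.886e-09 kg/(m^2*s)


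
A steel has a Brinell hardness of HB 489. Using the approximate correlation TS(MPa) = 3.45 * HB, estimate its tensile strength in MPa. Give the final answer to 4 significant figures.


TS (MPa) = 3.45 * HB
TS = 3.45 * 489
TS = 1687 MPa


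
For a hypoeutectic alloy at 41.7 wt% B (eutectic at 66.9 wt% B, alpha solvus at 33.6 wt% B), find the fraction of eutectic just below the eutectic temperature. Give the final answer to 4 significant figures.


f_primary = (C_e - C0) / (C_e - C_alpha_max)
f_primary = (66.9 - 41.7) / (66.9 - 33.6)
f_primary = 0.756757
f_eutectic = 1 - 0.756757 = 0.2432


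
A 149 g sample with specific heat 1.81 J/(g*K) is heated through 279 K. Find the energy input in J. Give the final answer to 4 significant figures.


Q = m * cp * dT
Q = 149 * 1.81 * 279
Q = 75240 J


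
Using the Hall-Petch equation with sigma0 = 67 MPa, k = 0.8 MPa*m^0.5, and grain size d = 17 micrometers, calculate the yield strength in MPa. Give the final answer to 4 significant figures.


sigma_y = sigma0 + k / sqrt(d)
d = 17 um = 1.7e-05 m
sigma_y = 67 + 0.8 / sqrt(1.7e-05)
sigma_y = 261 MPa


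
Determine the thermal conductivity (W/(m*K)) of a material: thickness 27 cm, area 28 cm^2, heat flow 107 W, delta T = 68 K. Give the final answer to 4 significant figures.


k = Q*L / (A*dT)
L = 0.27 m, A = 2.8e-03 m^2
k = 107 * 0.27 / (2.8e-03 * 68)
k = 151.7 W/(m*K)


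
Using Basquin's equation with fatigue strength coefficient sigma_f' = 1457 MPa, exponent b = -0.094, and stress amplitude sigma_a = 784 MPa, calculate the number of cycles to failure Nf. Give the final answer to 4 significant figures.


sigma_a = sigma_f' * (2*Nf)^b
2*Nf = (sigma_a / sigma_f')^(1/b)
2*Nf = (784 / 1457)^(1/-0.094)
2*Nf = 729.842
Nf = 364.9 cycles


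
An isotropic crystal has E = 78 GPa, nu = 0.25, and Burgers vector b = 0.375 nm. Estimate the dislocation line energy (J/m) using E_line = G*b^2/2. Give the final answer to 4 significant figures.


Step 1: G = E / (2*(1+nu))
G = 78 / (2*(1+0.25)) = 31.2 GPa = 3.12e+10 Pa
Step 2: E_line = G*b^2/2
b = 0.375 nm = 3.75e-10 m
E_line = 0.5 * 3.12e+10 * (3.75e-10)^2 = 2.194e-09 J/m


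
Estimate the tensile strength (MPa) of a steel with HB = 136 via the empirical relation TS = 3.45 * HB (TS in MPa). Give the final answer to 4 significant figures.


TS (MPa) = 3.45 * HB
TS = 3.45 * 136
TS = 469.2 MPa


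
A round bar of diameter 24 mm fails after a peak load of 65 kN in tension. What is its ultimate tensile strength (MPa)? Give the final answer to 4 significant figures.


A0 = pi*(d/2)^2 = pi*(24/2)^2 = 452.389 mm^2
UTS = F_max / A0 = 65*1000 / 452.389
UTS = 143.7 MPa


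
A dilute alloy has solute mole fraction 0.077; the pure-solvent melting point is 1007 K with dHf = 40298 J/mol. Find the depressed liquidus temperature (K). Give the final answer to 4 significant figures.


dT = R*Tm^2*x / dHf
dT = 8.314 * 1007^2 * 0.077 / 40298
dT = 16.1093 K
T_new = 1007 - 16.1093 = 990.9 K


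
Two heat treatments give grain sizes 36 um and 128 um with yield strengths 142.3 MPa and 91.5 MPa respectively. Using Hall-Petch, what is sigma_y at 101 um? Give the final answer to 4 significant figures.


sigma_y = sigma0 + k / sqrt(d)
1/sqrt(d1) = 1/sqrt(3.6e-05) = 166.667;  1/sqrt(d2) = 88.3883
k = (sigma1 - sigma2) / (1/sqrt(d1) - 1/sqrt(d2)) = (142.3 - 91.5) / (166.667 - 88.3883) = 0.648966 MPa*m^0.5
sigma0 = sigma1 - k/sqrt(d1) = 142.3 - 0.648966*166.667 = 34.1389 MPa
sigma_y(d3) = 34.1389 + 0.648966 / sqrt(1.01e-04) = 98.71 MPa


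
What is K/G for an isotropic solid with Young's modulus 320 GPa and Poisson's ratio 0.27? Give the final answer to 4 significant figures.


G = E / (2*(1+nu))
G = 320 / (2*(1+0.27)) = 125.984 GPa
K = E / (3*(1-2*nu))
K = 320 / (3*(1-2*0.27)) = 231.884 GPa
K/G = 231.884 / 125.984 = 1.841


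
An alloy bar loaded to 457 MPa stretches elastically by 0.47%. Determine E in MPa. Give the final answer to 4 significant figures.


E = sigma / epsilon
epsilon = 0.47% = 4.7e-03
E = 457 / 4.7e-03
E = 97230 MPa


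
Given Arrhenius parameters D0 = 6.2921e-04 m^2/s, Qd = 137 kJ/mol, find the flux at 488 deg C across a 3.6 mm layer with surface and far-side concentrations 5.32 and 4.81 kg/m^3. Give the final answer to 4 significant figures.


Step 1: D = D0 * exp(-Qd/(R*T))
T = 488 + 273.15 = 761.15 K
D = 6.2921e-04 * exp(-137e3 / (8.314 * 761.15)) = 2.49288e-13 m^2/s
Step 2: J = D * (C1 - C2) / dx
J = 2.49288e-13 * (5.32 - 4.81) / 3.6e-03
J = 3.532e-11 kg/(m^2*s)


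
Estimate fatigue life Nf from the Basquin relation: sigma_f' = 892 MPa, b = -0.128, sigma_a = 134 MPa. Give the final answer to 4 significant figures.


sigma_a = sigma_f' * (2*Nf)^b
2*Nf = (sigma_a / sigma_f')^(1/b)
2*Nf = (134 / 892)^(1/-0.128)
2*Nf = 2.70221e+06
Nf = 1.351e+06 cycles


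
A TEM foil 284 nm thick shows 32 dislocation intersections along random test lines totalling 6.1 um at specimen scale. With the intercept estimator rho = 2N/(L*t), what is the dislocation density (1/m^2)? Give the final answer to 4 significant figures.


rho = 2N / (L * t)
L = 6.1 um = 6.1e-06 m, t = 284 nm = 2.84e-07 m
rho = 2 * 32 / (6.1e-06 * 2.84e-07)
rho = 3.694e+13 1/m^2


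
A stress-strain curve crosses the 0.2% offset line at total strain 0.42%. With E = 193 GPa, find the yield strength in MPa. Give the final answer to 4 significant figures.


Offset strain = 0.002
Elastic strain at yield = total_strain - offset = 4.2e-03 - 0.002 = 2.2e-03
sigma_y = E * elastic_strain = 193000 * 2.2e-03
sigma_y = 424.6 MPa


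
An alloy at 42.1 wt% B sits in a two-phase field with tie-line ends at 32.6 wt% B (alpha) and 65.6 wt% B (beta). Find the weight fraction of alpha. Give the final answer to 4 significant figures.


f_alpha = (C_beta - C0) / (C_beta - C_alpha)
f_alpha = (65.6 - 42.1) / (65.6 - 32.6)
f_alpha = 0.7121


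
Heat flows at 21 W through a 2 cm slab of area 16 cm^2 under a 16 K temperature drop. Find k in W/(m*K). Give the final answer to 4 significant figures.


k = Q*L / (A*dT)
L = 0.02 m, A = 1.6e-03 m^2
k = 21 * 0.02 / (1.6e-03 * 16)
k = 16.41 W/(m*K)


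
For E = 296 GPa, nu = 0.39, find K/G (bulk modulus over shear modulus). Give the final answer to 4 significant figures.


G = E / (2*(1+nu))
G = 296 / (2*(1+0.39)) = 106.475 GPa
K = E / (3*(1-2*nu))
K = 296 / (3*(1-2*0.39)) = 448.485 GPa
K/G = 448.485 / 106.475 = 4.212


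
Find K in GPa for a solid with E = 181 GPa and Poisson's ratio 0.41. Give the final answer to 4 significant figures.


K = E / (3*(1-2*nu))
K = 181 / (3*(1-2*0.41))
K = 335.2 GPa


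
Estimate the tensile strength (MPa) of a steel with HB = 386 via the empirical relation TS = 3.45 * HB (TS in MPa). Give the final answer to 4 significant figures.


TS (MPa) = 3.45 * HB
TS = 3.45 * 386
TS = 1332 MPa


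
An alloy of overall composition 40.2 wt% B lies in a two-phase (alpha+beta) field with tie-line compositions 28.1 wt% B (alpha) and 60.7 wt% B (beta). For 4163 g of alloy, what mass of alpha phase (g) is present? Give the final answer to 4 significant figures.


f_alpha = (C_beta - C0) / (C_beta - C_alpha)
f_alpha = (60.7 - 40.2) / (60.7 - 28.1) = 0.628834
m_alpha = f_alpha * m_total = 0.628834 * 4163 = 2618 g


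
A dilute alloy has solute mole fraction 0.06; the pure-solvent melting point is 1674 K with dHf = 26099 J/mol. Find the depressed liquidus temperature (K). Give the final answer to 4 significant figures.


dT = R*Tm^2*x / dHf
dT = 8.314 * 1674^2 * 0.06 / 26099
dT = 53.561 K
T_new = 1674 - 53.561 = 1620 K


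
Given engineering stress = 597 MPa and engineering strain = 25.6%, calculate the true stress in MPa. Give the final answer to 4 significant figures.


sigma_true = sigma_eng * (1 + epsilon_eng)
sigma_true = 597 * (1 + 0.256)
sigma_true = 749.8 MPa


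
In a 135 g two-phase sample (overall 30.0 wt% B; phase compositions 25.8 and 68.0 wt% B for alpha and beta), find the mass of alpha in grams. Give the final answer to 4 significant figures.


f_alpha = (C_beta - C0) / (C_beta - C_alpha)
f_alpha = (68.0 - 30.0) / (68.0 - 25.8) = 0.900474
m_alpha = f_alpha * m_total = 0.900474 * 135 = 121.6 g


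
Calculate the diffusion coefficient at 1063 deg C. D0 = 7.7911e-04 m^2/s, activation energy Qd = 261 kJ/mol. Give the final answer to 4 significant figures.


D = D0 * exp(-Qd / (R*T))
T = 1336.15 K
D = 7.7911e-04 * exp(-261e3 / (8.314 * 1336.15))
D = 4.874e-14 m^2/s


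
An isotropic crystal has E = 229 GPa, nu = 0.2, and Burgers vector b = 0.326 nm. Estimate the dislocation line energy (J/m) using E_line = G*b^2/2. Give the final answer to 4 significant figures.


Step 1: G = E / (2*(1+nu))
G = 229 / (2*(1+0.2)) = 95.4167 GPa = 9.54167e+10 Pa
Step 2: E_line = G*b^2/2
b = 0.326 nm = 3.26e-10 m
E_line = 0.5 * 9.54167e+10 * (3.26e-10)^2 = 5.07e-09 J/m


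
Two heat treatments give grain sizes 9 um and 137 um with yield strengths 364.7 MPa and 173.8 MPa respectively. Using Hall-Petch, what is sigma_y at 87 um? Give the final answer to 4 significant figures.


sigma_y = sigma0 + k / sqrt(d)
1/sqrt(d1) = 1/sqrt(9e-06) = 333.333;  1/sqrt(d2) = 85.4358
k = (sigma1 - sigma2) / (1/sqrt(d1) - 1/sqrt(d2)) = (364.7 - 173.8) / (333.333 - 85.4358) = 0.770076 MPa*m^0.5
sigma0 = sigma1 - k/sqrt(d1) = 364.7 - 0.770076*333.333 = 108.008 MPa
sigma_y(d3) = 108.008 + 0.770076 / sqrt(8.7e-05) = 190.6 MPa


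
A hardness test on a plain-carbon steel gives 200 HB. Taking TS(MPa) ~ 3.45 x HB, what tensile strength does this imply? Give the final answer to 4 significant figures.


TS (MPa) = 3.45 * HB
TS = 3.45 * 200
TS = 690 MPa


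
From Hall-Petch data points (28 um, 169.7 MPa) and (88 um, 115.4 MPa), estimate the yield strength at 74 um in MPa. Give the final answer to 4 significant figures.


sigma_y = sigma0 + k / sqrt(d)
1/sqrt(d1) = 1/sqrt(2.8e-05) = 188.982;  1/sqrt(d2) = 106.6
k = (sigma1 - sigma2) / (1/sqrt(d1) - 1/sqrt(d2)) = (169.7 - 115.4) / (188.982 - 106.6) = 0.659126 MPa*m^0.5
sigma0 = sigma1 - k/sqrt(d1) = 169.7 - 0.659126*188.982 = 45.137 MPa
sigma_y(d3) = 45.137 + 0.659126 / sqrt(7.4e-05) = 121.8 MPa


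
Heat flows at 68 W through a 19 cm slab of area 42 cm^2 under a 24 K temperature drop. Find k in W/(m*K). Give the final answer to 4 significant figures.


k = Q*L / (A*dT)
L = 0.19 m, A = 4.2e-03 m^2
k = 68 * 0.19 / (4.2e-03 * 24)
k = 128.2 W/(m*K)


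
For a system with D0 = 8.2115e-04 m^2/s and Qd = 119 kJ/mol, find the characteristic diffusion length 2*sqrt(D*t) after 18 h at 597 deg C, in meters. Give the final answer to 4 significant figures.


Step 1: D = D0 * exp(-Qd/(R*T))
T = 870.15 K
D = 8.2115e-04 * exp(-119e3 / (8.314 * 870.15)) = 5.89737e-11 m^2/s
Step 2: L = 2*sqrt(D*t)
t = 18 h = 64800 s
L = 2*sqrt(5.89737e-11 * 64800) = 3.91e-03 m


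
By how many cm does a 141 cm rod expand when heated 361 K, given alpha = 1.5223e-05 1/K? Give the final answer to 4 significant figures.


dL = L0 * alpha * dT
dL = 141 * 1.5223e-05 * 361
dL = 0.7749 cm


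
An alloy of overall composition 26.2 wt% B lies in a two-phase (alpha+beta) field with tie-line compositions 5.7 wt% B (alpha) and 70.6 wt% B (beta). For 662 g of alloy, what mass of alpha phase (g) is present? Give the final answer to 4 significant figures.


f_alpha = (C_beta - C0) / (C_beta - C_alpha)
f_alpha = (70.6 - 26.2) / (70.6 - 5.7) = 0.684129
m_alpha = f_alpha * m_total = 0.684129 * 662 = 452.9 g


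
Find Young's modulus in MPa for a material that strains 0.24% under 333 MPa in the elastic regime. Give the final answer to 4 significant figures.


E = sigma / epsilon
epsilon = 0.24% = 2.4e-03
E = 333 / 2.4e-03
E = 138800 MPa


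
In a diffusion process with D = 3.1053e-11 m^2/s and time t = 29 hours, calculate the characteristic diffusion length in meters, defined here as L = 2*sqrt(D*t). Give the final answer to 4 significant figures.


t = 29 hr = 104400 s
Diffusion length = 2*sqrt(D*t)
= 2*sqrt(3.1053e-11 * 104400)
= 3.601e-03 m


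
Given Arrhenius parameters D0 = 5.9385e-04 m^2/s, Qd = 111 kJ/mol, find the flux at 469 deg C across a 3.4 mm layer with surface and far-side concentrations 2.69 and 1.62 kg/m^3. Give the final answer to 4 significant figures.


Step 1: D = D0 * exp(-Qd/(R*T))
T = 469 + 273.15 = 742.15 K
D = 5.9385e-04 * exp(-111e3 / (8.314 * 742.15)) = 9.13897e-12 m^2/s
Step 2: J = D * (C1 - C2) / dx
J = 9.13897e-12 * (2.69 - 1.62) / 3.4e-03
J = 2.876e-09 kg/(m^2*s)


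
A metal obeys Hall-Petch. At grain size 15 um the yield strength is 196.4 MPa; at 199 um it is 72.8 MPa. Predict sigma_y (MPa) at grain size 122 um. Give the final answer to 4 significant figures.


sigma_y = sigma0 + k / sqrt(d)
1/sqrt(d1) = 1/sqrt(1.5e-05) = 258.199;  1/sqrt(d2) = 70.8881
k = (sigma1 - sigma2) / (1/sqrt(d1) - 1/sqrt(d2)) = (196.4 - 72.8) / (258.199 - 70.8881) = 0.659866 MPa*m^0.5
sigma0 = sigma1 - k/sqrt(d1) = 196.4 - 0.659866*258.199 = 26.0233 MPa
sigma_y(d3) = 26.0233 + 0.659866 / sqrt(1.22e-04) = 85.76 MPa


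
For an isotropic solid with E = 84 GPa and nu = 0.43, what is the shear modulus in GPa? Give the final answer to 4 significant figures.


G = E / (2*(1+nu))
G = 84 / (2*(1+0.43))
G = 29.37 GPa


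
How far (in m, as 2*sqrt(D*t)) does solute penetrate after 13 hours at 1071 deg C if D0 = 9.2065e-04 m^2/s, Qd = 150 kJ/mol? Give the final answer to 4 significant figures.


Step 1: D = D0 * exp(-Qd/(R*T))
T = 1344.15 K
D = 9.2065e-04 * exp(-150e3 / (8.314 * 1344.15)) = 1.36388e-09 m^2/s
Step 2: L = 2*sqrt(D*t)
t = 13 h = 46800 s
L = 2*sqrt(1.36388e-09 * 46800) = 0.01598 m


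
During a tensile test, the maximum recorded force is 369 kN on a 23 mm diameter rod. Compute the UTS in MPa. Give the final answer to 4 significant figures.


A0 = pi*(d/2)^2 = pi*(23/2)^2 = 415.476 mm^2
UTS = F_max / A0 = 369*1000 / 415.476
UTS = 888.1 MPa


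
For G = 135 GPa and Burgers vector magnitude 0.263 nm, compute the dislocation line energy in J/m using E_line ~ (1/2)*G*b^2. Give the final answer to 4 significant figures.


E = G*b^2/2
b = 0.263 nm = 2.63e-10 m
G = 135 GPa = 1.35e+11 Pa
E = 0.5 * 1.35e+11 * (2.63e-10)^2
E = 4.669e-09 J/m


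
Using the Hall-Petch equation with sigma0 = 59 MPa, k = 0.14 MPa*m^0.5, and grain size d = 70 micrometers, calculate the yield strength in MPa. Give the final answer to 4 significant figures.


sigma_y = sigma0 + k / sqrt(d)
d = 70 um = 7e-05 m
sigma_y = 59 + 0.14 / sqrt(7e-05)
sigma_y = 75.73 MPa


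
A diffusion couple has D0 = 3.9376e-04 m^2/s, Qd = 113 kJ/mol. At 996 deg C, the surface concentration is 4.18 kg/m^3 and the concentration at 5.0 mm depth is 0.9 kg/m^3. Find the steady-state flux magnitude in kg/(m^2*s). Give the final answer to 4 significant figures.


Step 1: D = D0 * exp(-Qd/(R*T))
T = 996 + 273.15 = 1269.15 K
D = 3.9376e-04 * exp(-113e3 / (8.314 * 1269.15)) = 8.79634e-09 m^2/s
Step 2: J = D * (C1 - C2) / dx
J = 8.79634e-09 * (4.18 - 0.9) / 5e-03
J = 5.77e-06 kg/(m^2*s)


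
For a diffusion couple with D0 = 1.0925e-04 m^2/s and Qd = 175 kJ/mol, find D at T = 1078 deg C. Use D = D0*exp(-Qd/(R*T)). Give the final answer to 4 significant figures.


D = D0 * exp(-Qd / (R*T))
T = 1351.15 K
D = 1.0925e-04 * exp(-175e3 / (8.314 * 1351.15))
D = 1.874e-11 m^2/s


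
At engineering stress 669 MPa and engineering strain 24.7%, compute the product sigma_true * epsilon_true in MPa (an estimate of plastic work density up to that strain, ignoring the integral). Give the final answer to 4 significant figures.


sigma_true = sigma_eng * (1 + epsilon_eng)
sigma_true = 669 * (1 + 0.247) = 834.243 MPa
epsilon_true = ln(1 + epsilon_eng)
epsilon_true = ln(1 + 0.247) = 0.220741
sigma_true * epsilon_true = 834.243 * 0.220741 = 184.2 MPa


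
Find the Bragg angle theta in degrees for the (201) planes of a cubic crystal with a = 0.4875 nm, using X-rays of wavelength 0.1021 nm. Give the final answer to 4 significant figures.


d = a / sqrt(h^2+k^2+l^2)
d = 0.4875 / sqrt(5) = 0.218017 nm
lambda = 2*d*sin(theta)  =>  sin(theta) = lambda / (2*d)
sin(theta) = 0.1021 / (2 * 0.218017) = 0.234156
theta = 13.54 deg


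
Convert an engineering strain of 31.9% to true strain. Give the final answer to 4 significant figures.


epsilon_true = ln(1 + epsilon_eng)
epsilon_true = ln(1 + 0.319)
epsilon_true = 0.2769


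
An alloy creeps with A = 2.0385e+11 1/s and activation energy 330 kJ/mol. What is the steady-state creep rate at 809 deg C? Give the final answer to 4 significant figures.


rate = A * exp(-Q / (R*T))
T = 809 + 273.15 = 1082.15 K
rate = 2.0385e+11 * exp(-330e3 / (8.314 * 1082.15))
rate = 2.398e-05 1/s


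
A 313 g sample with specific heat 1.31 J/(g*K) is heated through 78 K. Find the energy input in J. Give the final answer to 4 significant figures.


Q = m * cp * dT
Q = 313 * 1.31 * 78
Q = 31980 J


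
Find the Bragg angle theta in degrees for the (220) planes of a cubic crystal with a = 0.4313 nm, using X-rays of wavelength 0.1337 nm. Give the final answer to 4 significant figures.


d = a / sqrt(h^2+k^2+l^2)
d = 0.4313 / sqrt(8) = 0.152488 nm
lambda = 2*d*sin(theta)  =>  sin(theta) = lambda / (2*d)
sin(theta) = 0.1337 / (2 * 0.152488) = 0.438396
theta = 26 deg
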